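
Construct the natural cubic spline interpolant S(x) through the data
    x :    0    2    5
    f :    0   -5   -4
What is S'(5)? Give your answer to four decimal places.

With M_i denoting the second derivative at x_i, h_i = 2, 3, and Δ_i = (y_(i+1) − y_i)/h_i = -5/2, 1/3:
  2·M_0 + 10·M_1 + 3·M_2 = 6(Δ_1 - Δ_0) = 17
Natural end conditions: M_0 = M_2 = 0.
Solving the tridiagonal system: M_0 = 0, M_1 = 17/10, M_2 = 0.
On [2, 5], S'(x) = b_1 + 2c_1·(x - 2) + 3d_1·(x - 2)² with b_1 = Δ_1 - h_1(2M_1 + M_2)/6 = -41/30, c_1 = M_1/2 = 17/20, d_1 = (M_2 - M_1)/(6h_1) = -17/180. So S'(5) = 71/60.

1.1833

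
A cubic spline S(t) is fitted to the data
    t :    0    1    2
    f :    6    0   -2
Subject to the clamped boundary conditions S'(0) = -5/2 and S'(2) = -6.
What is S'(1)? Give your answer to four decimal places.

-3.8750

With m_i denoting the second derivative at x_i, h_i = 1, 1, and Δ_i = (y_(i+1) − y_i)/h_i = -6, -2:
  1·m_0 + 4·m_1 + 1·m_2 = 6(Δ_1 - Δ_0) = 24
Clamped end conditions give two more equations: 2h_0·m_0 + h_0·m_1 = 6(Δ_0 - S'(0)) = -21 and h_1·m_1 + 2h_1·m_2 = 6(S'(2) - Δ_1) = -24.
Hence m_0 = -73/4, m_1 = 31/2, m_2 = -79/4.
On [1, 2], S'(t) = b_1 + 2c_1·(t - 1) + 3d_1·(t - 1)² with b_1 = Δ_1 - h_1(2m_1 + m_2)/6 = -31/8, c_1 = m_1/2 = 31/4, d_1 = (m_2 - m_1)/(6h_1) = -47/8. So S'(1) = -31/8.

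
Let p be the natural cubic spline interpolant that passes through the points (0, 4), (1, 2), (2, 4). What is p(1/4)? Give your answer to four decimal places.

Write M_i for p''(x_i). With h_i = 1, 1 and divided differences Δ_i = -2, 2, the continuity of p' gives the tridiagonal system
  1·M_0 + 4·M_1 + 1·M_2 = 6(Δ_1 - Δ_0) = 24
Natural end conditions: M_0 = M_2 = 0.
Solving: M_0 = 0, M_1 = 6, M_2 = 0.
On [0, 1], p(x) = 4 - 3·x + 0·x² + 1·x³.
With x = 1/4: p(1/4) = 209/64.

3.2656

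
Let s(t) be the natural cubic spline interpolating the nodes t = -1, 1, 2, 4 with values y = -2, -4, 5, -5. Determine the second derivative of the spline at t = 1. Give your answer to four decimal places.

With M_i denoting the second derivative at x_i, h_i = 2, 1, 2, and Δ_i = (y_(i+1) − y_i)/h_i = -1, 9, -5:
  2·M_0 + 6·M_1 + 1·M_2 = 6(Δ_1 - Δ_0) = 60
  1·M_1 + 6·M_2 + 2·M_3 = 6(Δ_2 - Δ_1) = -84
Natural end conditions: M_0 = M_3 = 0.
Forward elimination and back-substitution give M_0 = 0, M_1 = 444/35, M_2 = -564/35, M_3 = 0.

12.6857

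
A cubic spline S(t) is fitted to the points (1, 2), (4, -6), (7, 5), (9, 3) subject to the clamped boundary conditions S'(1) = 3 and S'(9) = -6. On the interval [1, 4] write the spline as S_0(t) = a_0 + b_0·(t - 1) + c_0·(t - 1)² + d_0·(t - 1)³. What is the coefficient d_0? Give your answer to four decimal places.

0.8353

Write M_i for S''(x_i). With h_i = 3, 3, 2 and divided differences Δ_i = -8/3, 11/3, -1, the continuity of S' gives the tridiagonal system
  3·M_0 + 12·M_1 + 3·M_2 = 6(Δ_1 - Δ_0) = 38
  3·M_1 + 10·M_2 + 2·M_3 = 6(Δ_2 - Δ_1) = -28
Clamped end conditions give two more equations: 2h_0·M_0 + h_0·M_1 = 6(Δ_0 - S'(1)) = -34 and h_2·M_2 + 2h_2·M_3 = 6(S'(9) - Δ_2) = -30.
Forward elimination and back-substitution give M_0 = -167/19, M_1 = 356/57, M_2 = -67/19, M_3 = -109/19.
On [1, 4], with S_0(t) = a_0 + b_0·(t - 1) + c_0·(t - 1)² + d_0·(t - 1)³: c_0 = M_0/2 = -167/38, d_0 = (M_1 - M_0)/(6h_0) = 857/1026, b_0 = Δ_0 - h_0(2M_0 + M_1)/6 = 3.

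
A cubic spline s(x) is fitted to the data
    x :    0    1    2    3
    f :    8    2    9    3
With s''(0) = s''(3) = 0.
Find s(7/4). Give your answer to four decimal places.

7.6563

With σ_i denoting the second derivative at x_i, h_i = 1, 1, 1, and Δ_i = (y_(i+1) − y_i)/h_i = -6, 7, -6:
  1·σ_0 + 4·σ_1 + 1·σ_2 = 6(Δ_1 - Δ_0) = 78
  1·σ_1 + 4·σ_2 + 1·σ_3 = 6(Δ_2 - Δ_1) = -78
Natural end conditions: σ_0 = σ_3 = 0.
Solving the tridiagonal system: σ_0 = 0, σ_1 = 26, σ_2 = -26, σ_3 = 0.
On [1, 2], s(x) = 2 + 8/3·(x - 1) + 13·(x - 1)² - 26/3·(x - 1)³.
With (x - 1) = 3/4: s(7/4) = 245/32.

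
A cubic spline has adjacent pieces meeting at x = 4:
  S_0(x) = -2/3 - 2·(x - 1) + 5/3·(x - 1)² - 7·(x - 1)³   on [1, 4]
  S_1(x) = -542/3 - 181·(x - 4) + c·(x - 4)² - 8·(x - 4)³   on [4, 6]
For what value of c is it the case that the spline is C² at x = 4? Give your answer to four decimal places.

-61.3333

S_0''(x) = 10/3 - 42·(x - 1), so S_0''(4) = -368/3. On the right, S_1''(4) = 2c, so c = -184/3.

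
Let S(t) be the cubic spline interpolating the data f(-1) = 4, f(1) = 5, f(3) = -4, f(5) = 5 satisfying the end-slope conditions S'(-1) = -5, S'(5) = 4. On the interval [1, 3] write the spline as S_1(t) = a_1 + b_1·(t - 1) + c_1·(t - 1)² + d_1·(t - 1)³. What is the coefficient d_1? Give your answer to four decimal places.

Let m_i = S''(x_i). Step sizes h_i = 2, 2, 2; slopes of the chords Δ_i = (y_(i+1) - y_i)/h_i = 1/2, -9/2, 9/2.
  2·m_0 + 8·m_1 + 2·m_2 = 6(Δ_1 - Δ_0) = -30
  2·m_1 + 8·m_2 + 2·m_3 = 6(Δ_2 - Δ_1) = 54
Clamped end conditions give two more equations: 2h_0·m_0 + h_0·m_1 = 6(Δ_0 - S'(-1)) = 33 and h_2·m_2 + 2h_2·m_3 = 6(S'(5) - Δ_2) = -3.
Forward elimination and back-substitution give m_0 = 131/10, m_1 = -97/10, m_2 = 107/10, m_3 = -61/10.
On [1, 3], with S_1(t) = a_1 + b_1·(t - 1) + c_1·(t - 1)² + d_1·(t - 1)³: c_1 = m_1/2 = -97/20, d_1 = (m_2 - m_1)/(6h_1) = 17/10, b_1 = Δ_1 - h_1(2m_1 + m_2)/6 = -8/5.

1.7000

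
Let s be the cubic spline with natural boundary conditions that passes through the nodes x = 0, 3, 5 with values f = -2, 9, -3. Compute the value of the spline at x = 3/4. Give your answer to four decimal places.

2.7891

With M_i denoting the second derivative at x_i, h_i = 3, 2, and Δ_i = (y_(i+1) − y_i)/h_i = 11/3, -6:
  3·M_0 + 10·M_1 + 2·M_2 = 6(Δ_1 - Δ_0) = -58
Natural end conditions: M_0 = M_2 = 0.
Hence M_0 = 0, M_1 = -29/5, M_2 = 0.
On [0, 3], s(x) = -2 + 197/30·x + 0·x² - 29/90·x³.
With x = 3/4: s(3/4) = 357/128.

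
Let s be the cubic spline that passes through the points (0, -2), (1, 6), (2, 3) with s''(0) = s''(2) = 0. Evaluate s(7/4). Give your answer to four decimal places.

4.3945

Let σ_i = s''(x_i). Step sizes h_i = 1, 1; slopes of the chords Δ_i = (y_(i+1) - y_i)/h_i = 8, -3.
  1·σ_0 + 4·σ_1 + 1·σ_2 = 6(Δ_1 - Δ_0) = -66
Natural end conditions: σ_0 = σ_2 = 0.
Forward elimination and back-substitution give σ_0 = 0, σ_1 = -33/2, σ_2 = 0.
On [1, 2], s(x) = 6 + 5/2·(x - 1) - 33/4·(x - 1)² + 11/4·(x - 1)³.
With (x - 1) = 3/4: s(7/4) = 1125/256.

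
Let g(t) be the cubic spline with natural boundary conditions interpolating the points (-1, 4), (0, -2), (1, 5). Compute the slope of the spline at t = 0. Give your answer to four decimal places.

0.5000

With m_i denoting the second derivative at x_i, h_i = 1, 1, and Δ_i = (y_(i+1) − y_i)/h_i = -6, 7:
  1·m_0 + 4·m_1 + 1·m_2 = 6(Δ_1 - Δ_0) = 78
Natural end conditions: m_0 = m_2 = 0.
Hence m_0 = 0, m_1 = 39/2, m_2 = 0.
On [0, 1], g'(t) = b_1 + 2c_1·t + 3d_1·t² with b_1 = Δ_1 - h_1(2m_1 + m_2)/6 = 1/2, c_1 = m_1/2 = 39/4, d_1 = (m_2 - m_1)/(6h_1) = -13/4. So g'(0) = 1/2.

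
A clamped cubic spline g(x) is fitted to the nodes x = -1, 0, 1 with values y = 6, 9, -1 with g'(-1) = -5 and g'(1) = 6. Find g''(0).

-50

Let M_i = g''(x_i). Step sizes h_i = 1, 1; slopes of the chords Δ_i = (y_(i+1) - y_i)/h_i = 3, -10.
  1·M_0 + 4·M_1 + 1·M_2 = 6(Δ_1 - Δ_0) = -78
Clamped end conditions give two more equations: 2h_0·M_0 + h_0·M_1 = 6(Δ_0 - g'(-1)) = 48 and h_1·M_1 + 2h_1·M_2 = 6(g'(1) - Δ_1) = 96.
Solving: M_0 = 49, M_1 = -50, M_2 = 73.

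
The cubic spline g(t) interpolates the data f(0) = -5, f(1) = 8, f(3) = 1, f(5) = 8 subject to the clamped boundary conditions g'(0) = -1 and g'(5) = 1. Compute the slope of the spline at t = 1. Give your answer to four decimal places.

12.1304

Let M_i = g''(x_i). Step sizes h_i = 1, 2, 2; slopes of the chords Δ_i = (y_(i+1) - y_i)/h_i = 13, -7/2, 7/2.
  1·M_0 + 6·M_1 + 2·M_2 = 6(Δ_1 - Δ_0) = -99
  2·M_1 + 8·M_2 + 2·M_3 = 6(Δ_2 - Δ_1) = 42
Clamped end conditions give two more equations: 2h_0·M_0 + h_0·M_1 = 6(Δ_0 - g'(0)) = 84 and h_2·M_2 + 2h_2·M_3 = 6(g'(5) - Δ_2) = -15.
Forward elimination and back-substitution give M_0 = 1328/23, M_1 = -724/23, M_2 = 739/46, M_3 = -271/23.
On [1, 3], g'(t) = b_1 + 2c_1·(t - 1) + 3d_1·(t - 1)² with b_1 = Δ_1 - h_1(2M_1 + M_2)/6 = 279/23, c_1 = M_1/2 = -362/23, d_1 = (M_2 - M_1)/(6h_1) = 729/184. So g'(1) = 279/23.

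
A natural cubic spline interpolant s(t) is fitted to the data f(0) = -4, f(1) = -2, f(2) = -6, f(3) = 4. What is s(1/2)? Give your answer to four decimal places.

With σ_i denoting the second derivative at x_i, h_i = 1, 1, 1, and Δ_i = (y_(i+1) − y_i)/h_i = 2, -4, 10:
  1·σ_0 + 4·σ_1 + 1·σ_2 = 6(Δ_1 - Δ_0) = -36
  1·σ_1 + 4·σ_2 + 1·σ_3 = 6(Δ_2 - Δ_1) = 84
Natural end conditions: σ_0 = σ_3 = 0.
Hence σ_0 = 0, σ_1 = -76/5, σ_2 = 124/5, σ_3 = 0.
On [0, 1], s(t) = -4 + 68/15·t + 0·t² - 38/15·t³.
With t = 1/2: s(1/2) = -41/20.

-2.0500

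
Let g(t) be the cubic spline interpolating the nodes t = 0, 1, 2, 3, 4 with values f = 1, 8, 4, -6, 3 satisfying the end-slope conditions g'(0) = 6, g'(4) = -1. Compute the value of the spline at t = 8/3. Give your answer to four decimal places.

-4.6746

Put σ_i = g'' at the i-th knot. Here h = (1, 1, 1, 1) and Δ = (7, -4, -10, 9), so the interior equations h_(i-1)·σ_(i-1) + 2(h_(i-1)+h_i)·σ_i + h_i·σ_(i+1) = 6(Δ_i − Δ_(i-1)) read
  1·σ_0 + 4·σ_1 + 1·σ_2 = 6(Δ_1 - Δ_0) = -66
  1·σ_1 + 4·σ_2 + 1·σ_3 = 6(Δ_2 - Δ_1) = -36
  1·σ_2 + 4·σ_3 + 1·σ_4 = 6(Δ_3 - Δ_2) = 114
Clamped end conditions give two more equations: 2h_0·σ_0 + h_0·σ_1 = 6(Δ_0 - g'(0)) = 6 and h_3·σ_3 + 2h_3·σ_4 = 6(g'(4) - Δ_3) = -60.
Forward elimination and back-substitution give σ_0 = 293/28, σ_1 = -209/14, σ_2 = -67/4, σ_3 = 643/14, σ_4 = -1483/28.
On [2, 3], g(t) = 4 - 169/14·(t - 2) - 67/8·(t - 2)² + 585/56·(t - 2)³.
With (t - 2) = 2/3: g(8/3) = -589/126.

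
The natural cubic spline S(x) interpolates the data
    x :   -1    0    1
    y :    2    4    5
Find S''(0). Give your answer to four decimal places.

-1.5000

Write σ_i for S''(x_i). With h_i = 1, 1 and divided differences Δ_i = 2, 1, the continuity of S' gives the tridiagonal system
  1·σ_0 + 4·σ_1 + 1·σ_2 = 6(Δ_1 - Δ_0) = -6
Natural end conditions: σ_0 = σ_2 = 0.
Solving the tridiagonal system: σ_0 = 0, σ_1 = -3/2, σ_2 = 0.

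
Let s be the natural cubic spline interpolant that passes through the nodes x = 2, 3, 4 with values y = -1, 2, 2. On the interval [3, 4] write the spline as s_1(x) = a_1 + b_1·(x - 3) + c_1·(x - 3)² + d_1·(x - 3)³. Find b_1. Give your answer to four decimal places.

1.5000

Put σ_i = s'' at the i-th knot. Here h = (1, 1) and Δ = (3, 0), so the interior equations h_(i-1)·σ_(i-1) + 2(h_(i-1)+h_i)·σ_i + h_i·σ_(i+1) = 6(Δ_i − Δ_(i-1)) read
  1·σ_0 + 4·σ_1 + 1·σ_2 = 6(Δ_1 - Δ_0) = -18
Natural end conditions: σ_0 = σ_2 = 0.
Forward elimination and back-substitution give σ_0 = 0, σ_1 = -9/2, σ_2 = 0.
On [3, 4], with s_1(x) = a_1 + b_1·(x - 3) + c_1·(x - 3)² + d_1·(x - 3)³: c_1 = σ_1/2 = -9/4, d_1 = (σ_2 - σ_1)/(6h_1) = 3/4, b_1 = Δ_1 - h_1(2σ_1 + σ_2)/6 = 3/2.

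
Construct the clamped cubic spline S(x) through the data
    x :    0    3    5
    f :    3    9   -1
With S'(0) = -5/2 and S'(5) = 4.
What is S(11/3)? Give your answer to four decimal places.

Write σ_i for S''(x_i). With h_i = 3, 2 and divided differences Δ_i = 2, -5, the continuity of S' gives the tridiagonal system
  3·σ_0 + 10·σ_1 + 2·σ_2 = 6(Δ_1 - Δ_0) = -42
Clamped end conditions give two more equations: 2h_0·σ_0 + h_0·σ_1 = 6(Δ_0 - S'(0)) = 27 and h_1·σ_1 + 2h_1·σ_2 = 6(S'(5) - Δ_1) = 54.
Solving: σ_0 = 10, σ_1 = -11, σ_2 = 19.
On [3, 5], S(x) = 9 - 4·(x - 3) - 11/2·(x - 3)² + 5/2·(x - 3)³.
With (x - 3) = 2/3: S(11/3) = 125/27.

4.6296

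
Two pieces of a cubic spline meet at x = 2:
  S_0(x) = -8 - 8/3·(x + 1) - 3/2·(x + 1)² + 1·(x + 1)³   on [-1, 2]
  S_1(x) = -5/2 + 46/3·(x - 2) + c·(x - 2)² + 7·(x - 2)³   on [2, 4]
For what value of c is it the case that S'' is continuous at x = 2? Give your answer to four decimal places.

S_0''(x) = -3 + 6·(x + 1), so S_0''(2) = 15. On the right, S_1''(2) = 2c, so c = 15/2.

7.5000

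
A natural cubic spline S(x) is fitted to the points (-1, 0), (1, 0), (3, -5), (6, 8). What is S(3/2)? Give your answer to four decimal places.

-1.3183

Let M_i = S''(x_i). Step sizes h_i = 2, 2, 3; slopes of the chords Δ_i = (y_(i+1) - y_i)/h_i = 0, -5/2, 13/3.
  2·M_0 + 8·M_1 + 2·M_2 = 6(Δ_1 - Δ_0) = -15
  2·M_1 + 10·M_2 + 3·M_3 = 6(Δ_2 - Δ_1) = 41
Natural end conditions: M_0 = M_3 = 0.
Hence M_0 = 0, M_1 = -58/19, M_2 = 179/38, M_3 = 0.
On [1, 3], S(x) = 0 - 116/57·(x - 1) - 29/19·(x - 1)² + 295/456·(x - 1)³.
With (x - 1) = 1/2: S(3/2) = -1603/1216.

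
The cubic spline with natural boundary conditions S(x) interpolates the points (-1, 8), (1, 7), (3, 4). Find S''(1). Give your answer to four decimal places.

Put m_i = S'' at the i-th knot. Here h = (2, 2) and Δ = (-1/2, -3/2), so the interior equations h_(i-1)·m_(i-1) + 2(h_(i-1)+h_i)·m_i + h_i·m_(i+1) = 6(Δ_i − Δ_(i-1)) read
  2·m_0 + 8·m_1 + 2·m_2 = 6(Δ_1 - Δ_0) = -6
Natural end conditions: m_0 = m_2 = 0.
Solving the tridiagonal system: m_0 = 0, m_1 = -3/4, m_2 = 0.

-0.7500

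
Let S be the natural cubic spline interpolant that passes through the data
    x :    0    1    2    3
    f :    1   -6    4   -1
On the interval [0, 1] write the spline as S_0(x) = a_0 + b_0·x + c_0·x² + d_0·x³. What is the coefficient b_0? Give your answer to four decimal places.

Write M_i for S''(x_i). With h_i = 1, 1, 1 and divided differences Δ_i = -7, 10, -5, the continuity of S' gives the tridiagonal system
  1·M_0 + 4·M_1 + 1·M_2 = 6(Δ_1 - Δ_0) = 102
  1·M_1 + 4·M_2 + 1·M_3 = 6(Δ_2 - Δ_1) = -90
Natural end conditions: M_0 = M_3 = 0.
Solving the tridiagonal system: M_0 = 0, M_1 = 166/5, M_2 = -154/5, M_3 = 0.
On [0, 1], with S_0(x) = a_0 + b_0·x + c_0·x² + d_0·x³: c_0 = M_0/2 = 0, d_0 = (M_1 - M_0)/(6h_0) = 83/15, b_0 = Δ_0 - h_0(2M_0 + M_1)/6 = -188/15.

-12.5333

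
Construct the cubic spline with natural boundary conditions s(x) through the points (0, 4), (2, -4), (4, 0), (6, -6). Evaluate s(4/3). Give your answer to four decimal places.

-2.7654

Write σ_i for s''(x_i). With h_i = 2, 2, 2 and divided differences Δ_i = -4, 2, -3, the continuity of s' gives the tridiagonal system
  2·σ_0 + 8·σ_1 + 2·σ_2 = 6(Δ_1 - Δ_0) = 36
  2·σ_1 + 8·σ_2 + 2·σ_3 = 6(Δ_2 - Δ_1) = -30
Natural end conditions: σ_0 = σ_3 = 0.
Solving: σ_0 = 0, σ_1 = 29/5, σ_2 = -26/5, σ_3 = 0.
On [0, 2], s(x) = 4 - 89/15·x + 0·x² + 29/60·x³.
With x = 4/3: s(4/3) = -224/81.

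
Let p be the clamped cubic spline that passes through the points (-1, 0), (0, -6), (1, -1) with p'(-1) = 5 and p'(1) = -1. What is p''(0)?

Write M_i for p''(x_i). With h_i = 1, 1 and divided differences Δ_i = -6, 5, the continuity of p' gives the tridiagonal system
  1·M_0 + 4·M_1 + 1·M_2 = 6(Δ_1 - Δ_0) = 66
Clamped end conditions give two more equations: 2h_0·M_0 + h_0·M_1 = 6(Δ_0 - p'(-1)) = -66 and h_1·M_1 + 2h_1·M_2 = 6(p'(1) - Δ_1) = -36.
Solving: M_0 = -105/2, M_1 = 39, M_2 = -75/2.

39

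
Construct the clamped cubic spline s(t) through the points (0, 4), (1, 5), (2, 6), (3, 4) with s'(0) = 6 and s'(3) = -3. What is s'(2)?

With M_i denoting the second derivative at x_i, h_i = 1, 1, 1, and Δ_i = (y_(i+1) − y_i)/h_i = 1, 1, -2:
  1·M_0 + 4·M_1 + 1·M_2 = 6(Δ_1 - Δ_0) = 0
  1·M_1 + 4·M_2 + 1·M_3 = 6(Δ_2 - Δ_1) = -18
Clamped end conditions give two more equations: 2h_0·M_0 + h_0·M_1 = 6(Δ_0 - s'(0)) = -30 and h_2·M_2 + 2h_2·M_3 = 6(s'(3) - Δ_2) = -6.
Hence M_0 = -18, M_1 = 6, M_2 = -6, M_3 = 0.
On [2, 3], s'(t) = b_2 + 2c_2·(t - 2) + 3d_2·(t - 2)² with b_2 = Δ_2 - h_2(2M_2 + M_3)/6 = 0, c_2 = M_2/2 = -3, d_2 = (M_3 - M_2)/(6h_2) = 1. So s'(2) = 0.

0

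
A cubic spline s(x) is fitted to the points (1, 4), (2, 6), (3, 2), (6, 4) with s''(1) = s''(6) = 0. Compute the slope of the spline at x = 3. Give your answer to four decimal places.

Let σ_i = s''(x_i). Step sizes h_i = 1, 1, 3; slopes of the chords Δ_i = (y_(i+1) - y_i)/h_i = 2, -4, 2/3.
  1·σ_0 + 4·σ_1 + 1·σ_2 = 6(Δ_1 - Δ_0) = -36
  1·σ_1 + 8·σ_2 + 3·σ_3 = 6(Δ_2 - Δ_1) = 28
Natural end conditions: σ_0 = σ_3 = 0.
Solving the tridiagonal system: σ_0 = 0, σ_1 = -316/31, σ_2 = 148/31, σ_3 = 0.
On [3, 6], s'(x) = b_2 + 2c_2·(x - 3) + 3d_2·(x - 3)² with b_2 = Δ_2 - h_2(2σ_2 + σ_3)/6 = -382/93, c_2 = σ_2/2 = 74/31, d_2 = (σ_3 - σ_2)/(6h_2) = -74/279. So s'(3) = -382/93.

-4.1075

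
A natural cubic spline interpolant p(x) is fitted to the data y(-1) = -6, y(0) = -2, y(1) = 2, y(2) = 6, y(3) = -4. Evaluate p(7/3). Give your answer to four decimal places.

Write m_i for p''(x_i). With h_i = 1, 1, 1, 1 and divided differences Δ_i = 4, 4, 4, -10, the continuity of p' gives the tridiagonal system
  1·m_0 + 4·m_1 + 1·m_2 = 6(Δ_1 - Δ_0) = 0
  1·m_1 + 4·m_2 + 1·m_3 = 6(Δ_2 - Δ_1) = 0
  1·m_2 + 4·m_3 + 1·m_4 = 6(Δ_3 - Δ_2) = -84
Natural end conditions: m_0 = m_4 = 0.
Solving the tridiagonal system: m_0 = 0, m_1 = -3/2, m_2 = 6, m_3 = -45/2, m_4 = 0.
On [2, 3], p(x) = 6 - 5/2·(x - 2) - 45/4·(x - 2)² + 15/4·(x - 2)³.
With (x - 2) = 1/3: p(7/3) = 73/18.

4.0556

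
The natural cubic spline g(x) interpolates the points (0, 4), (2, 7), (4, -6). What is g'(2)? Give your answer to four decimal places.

Let M_i = g''(x_i). Step sizes h_i = 2, 2; slopes of the chords Δ_i = (y_(i+1) - y_i)/h_i = 3/2, -13/2.
  2·M_0 + 8·M_1 + 2·M_2 = 6(Δ_1 - Δ_0) = -48
Natural end conditions: M_0 = M_2 = 0.
Forward elimination and back-substitution give M_0 = 0, M_1 = -6, M_2 = 0.
On [2, 4], g'(x) = b_1 + 2c_1·(x - 2) + 3d_1·(x - 2)² with b_1 = Δ_1 - h_1(2M_1 + M_2)/6 = -5/2, c_1 = M_1/2 = -3, d_1 = (M_2 - M_1)/(6h_1) = 1/2. So g'(2) = -5/2.

-2.5000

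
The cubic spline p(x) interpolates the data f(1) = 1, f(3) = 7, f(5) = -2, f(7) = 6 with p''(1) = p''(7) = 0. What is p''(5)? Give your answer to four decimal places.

8.3000

With M_i denoting the second derivative at x_i, h_i = 2, 2, 2, and Δ_i = (y_(i+1) − y_i)/h_i = 3, -9/2, 4:
  2·M_0 + 8·M_1 + 2·M_2 = 6(Δ_1 - Δ_0) = -45
  2·M_1 + 8·M_2 + 2·M_3 = 6(Δ_2 - Δ_1) = 51
Natural end conditions: M_0 = M_3 = 0.
Hence M_0 = 0, M_1 = -77/10, M_2 = 83/10, M_3 = 0.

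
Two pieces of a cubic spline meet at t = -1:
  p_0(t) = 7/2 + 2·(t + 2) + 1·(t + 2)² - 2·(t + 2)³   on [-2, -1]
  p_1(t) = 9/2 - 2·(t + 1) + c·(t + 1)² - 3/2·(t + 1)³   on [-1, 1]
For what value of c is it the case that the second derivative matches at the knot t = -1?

p_0''(t) = 2 - 12·(t + 2), so p_0''(-1) = -10. On the right, p_1''(-1) = 2c, so c = -5.

-5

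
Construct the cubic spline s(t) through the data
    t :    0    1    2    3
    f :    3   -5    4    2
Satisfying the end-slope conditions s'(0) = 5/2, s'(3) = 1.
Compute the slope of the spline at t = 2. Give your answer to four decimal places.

Put m_i = s'' at the i-th knot. Here h = (1, 1, 1) and Δ = (-8, 9, -2), so the interior equations h_(i-1)·m_(i-1) + 2(h_(i-1)+h_i)·m_i + h_i·m_(i+1) = 6(Δ_i − Δ_(i-1)) read
  1·m_0 + 4·m_1 + 1·m_2 = 6(Δ_1 - Δ_0) = 102
  1·m_1 + 4·m_2 + 1·m_3 = 6(Δ_2 - Δ_1) = -66
Clamped end conditions give two more equations: 2h_0·m_0 + h_0·m_1 = 6(Δ_0 - s'(0)) = -63 and h_2·m_2 + 2h_2·m_3 = 6(s'(3) - Δ_2) = 18.
Hence m_0 = -278/5, m_1 = 241/5, m_2 = -176/5, m_3 = 133/5.
On [2, 3], s'(t) = b_2 + 2c_2·(t - 2) + 3d_2·(t - 2)² with b_2 = Δ_2 - h_2(2m_2 + m_3)/6 = 53/10, c_2 = m_2/2 = -88/5, d_2 = (m_3 - m_2)/(6h_2) = 103/10. So s'(2) = 53/10.

5.3000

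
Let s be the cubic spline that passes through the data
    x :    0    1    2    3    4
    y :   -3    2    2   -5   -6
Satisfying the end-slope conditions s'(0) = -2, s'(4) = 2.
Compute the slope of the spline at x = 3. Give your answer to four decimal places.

Put σ_i = s'' at the i-th knot. Here h = (1, 1, 1, 1) and Δ = (5, 0, -7, -1), so the interior equations h_(i-1)·σ_(i-1) + 2(h_(i-1)+h_i)·σ_i + h_i·σ_(i+1) = 6(Δ_i − Δ_(i-1)) read
  1·σ_0 + 4·σ_1 + 1·σ_2 = 6(Δ_1 - Δ_0) = -30
  1·σ_1 + 4·σ_2 + 1·σ_3 = 6(Δ_2 - Δ_1) = -42
  1·σ_2 + 4·σ_3 + 1·σ_4 = 6(Δ_3 - Δ_2) = 36
Clamped end conditions give two more equations: 2h_0·σ_0 + h_0·σ_1 = 6(Δ_0 - s'(0)) = 42 and h_3·σ_3 + 2h_3·σ_4 = 6(s'(4) - Δ_3) = 18.
Hence σ_0 = 751/28, σ_1 = -163/14, σ_2 = -41/4, σ_3 = 149/14, σ_4 = 103/28.
On [3, 4], s'(x) = b_3 + 2c_3·(x - 3) + 3d_3·(x - 3)² with b_3 = Δ_3 - h_3(2σ_3 + σ_4)/6 = -289/56, c_3 = σ_3/2 = 149/28, d_3 = (σ_4 - σ_3)/(6h_3) = -65/56. So s'(3) = -289/56.

-5.1607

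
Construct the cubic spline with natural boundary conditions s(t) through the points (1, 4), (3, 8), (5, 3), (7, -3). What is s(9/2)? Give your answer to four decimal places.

4.6875

With M_i denoting the second derivative at x_i, h_i = 2, 2, 2, and Δ_i = (y_(i+1) − y_i)/h_i = 2, -5/2, -3:
  2·M_0 + 8·M_1 + 2·M_2 = 6(Δ_1 - Δ_0) = -27
  2·M_1 + 8·M_2 + 2·M_3 = 6(Δ_2 - Δ_1) = -3
Natural end conditions: M_0 = M_3 = 0.
Solving: M_0 = 0, M_1 = -7/2, M_2 = 1/2, M_3 = 0.
On [3, 5], s(t) = 8 - 1/3·(t - 3) - 7/4·(t - 3)² + 1/3·(t - 3)³.
With (t - 3) = 3/2: s(9/2) = 75/16.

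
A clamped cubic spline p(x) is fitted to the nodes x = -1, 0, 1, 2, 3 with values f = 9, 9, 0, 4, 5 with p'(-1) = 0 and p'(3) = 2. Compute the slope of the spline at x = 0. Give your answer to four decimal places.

-5.9286

Let M_i = p''(x_i). Step sizes h_i = 1, 1, 1, 1; slopes of the chords Δ_i = (y_(i+1) - y_i)/h_i = 0, -9, 4, 1.
  1·M_0 + 4·M_1 + 1·M_2 = 6(Δ_1 - Δ_0) = -54
  1·M_1 + 4·M_2 + 1·M_3 = 6(Δ_2 - Δ_1) = 78
  1·M_2 + 4·M_3 + 1·M_4 = 6(Δ_3 - Δ_2) = -18
Clamped end conditions give two more equations: 2h_0·M_0 + h_0·M_1 = 6(Δ_0 - p'(-1)) = 0 and h_3·M_3 + 2h_3·M_4 = 6(p'(3) - Δ_3) = 6.
Hence M_0 = 83/7, M_1 = -166/7, M_2 = 29, M_3 = -100/7, M_4 = 71/7.
On [0, 1], p'(x) = b_1 + 2c_1·x + 3d_1·x² with b_1 = Δ_1 - h_1(2M_1 + M_2)/6 = -83/14, c_1 = M_1/2 = -83/7, d_1 = (M_2 - M_1)/(6h_1) = 123/14. So p'(0) = -83/14.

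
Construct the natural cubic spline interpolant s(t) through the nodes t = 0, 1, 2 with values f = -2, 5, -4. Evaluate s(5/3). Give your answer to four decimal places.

Let σ_i = s''(x_i). Step sizes h_i = 1, 1; slopes of the chords Δ_i = (y_(i+1) - y_i)/h_i = 7, -9.
  1·σ_0 + 4·σ_1 + 1·σ_2 = 6(Δ_1 - Δ_0) = -96
Natural end conditions: σ_0 = σ_2 = 0.
Solving the tridiagonal system: σ_0 = 0, σ_1 = -24, σ_2 = 0.
On [1, 2], s(t) = 5 - 1·(t - 1) - 12·(t - 1)² + 4·(t - 1)³.
With (t - 1) = 2/3: s(5/3) = 5/27.

0.1852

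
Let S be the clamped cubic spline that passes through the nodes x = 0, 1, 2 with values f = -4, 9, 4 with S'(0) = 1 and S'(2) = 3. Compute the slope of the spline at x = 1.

Let σ_i = S''(x_i). Step sizes h_i = 1, 1; slopes of the chords Δ_i = (y_(i+1) - y_i)/h_i = 13, -5.
  1·σ_0 + 4·σ_1 + 1·σ_2 = 6(Δ_1 - Δ_0) = -108
Clamped end conditions give two more equations: 2h_0·σ_0 + h_0·σ_1 = 6(Δ_0 - S'(0)) = 72 and h_1·σ_1 + 2h_1·σ_2 = 6(S'(2) - Δ_1) = 48.
Forward elimination and back-substitution give σ_0 = 64, σ_1 = -56, σ_2 = 52.
On [1, 2], S'(x) = b_1 + 2c_1·(x - 1) + 3d_1·(x - 1)² with b_1 = Δ_1 - h_1(2σ_1 + σ_2)/6 = 5, c_1 = σ_1/2 = -28, d_1 = (σ_2 - σ_1)/(6h_1) = 18. So S'(1) = 5.

5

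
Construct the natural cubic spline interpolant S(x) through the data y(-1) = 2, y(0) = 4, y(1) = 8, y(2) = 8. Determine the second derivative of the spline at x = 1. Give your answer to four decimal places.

-7.2000

With m_i denoting the second derivative at x_i, h_i = 1, 1, 1, and Δ_i = (y_(i+1) − y_i)/h_i = 2, 4, 0:
  1·m_0 + 4·m_1 + 1·m_2 = 6(Δ_1 - Δ_0) = 12
  1·m_1 + 4·m_2 + 1·m_3 = 6(Δ_2 - Δ_1) = -24
Natural end conditions: m_0 = m_3 = 0.
Forward elimination and back-substitution give m_0 = 0, m_1 = 24/5, m_2 = -36/5, m_3 = 0.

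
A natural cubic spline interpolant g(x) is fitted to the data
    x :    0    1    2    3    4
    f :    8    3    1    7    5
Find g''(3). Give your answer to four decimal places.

Put σ_i = g'' at the i-th knot. Here h = (1, 1, 1, 1) and Δ = (-5, -2, 6, -2), so the interior equations h_(i-1)·σ_(i-1) + 2(h_(i-1)+h_i)·σ_i + h_i·σ_(i+1) = 6(Δ_i − Δ_(i-1)) read
  1·σ_0 + 4·σ_1 + 1·σ_2 = 6(Δ_1 - Δ_0) = 18
  1·σ_1 + 4·σ_2 + 1·σ_3 = 6(Δ_2 - Δ_1) = 48
  1·σ_2 + 4·σ_3 + 1·σ_4 = 6(Δ_3 - Δ_2) = -48
Natural end conditions: σ_0 = σ_4 = 0.
Solving: σ_0 = 0, σ_1 = 15/28, σ_2 = 111/7, σ_3 = -447/28, σ_4 = 0.

-15.9643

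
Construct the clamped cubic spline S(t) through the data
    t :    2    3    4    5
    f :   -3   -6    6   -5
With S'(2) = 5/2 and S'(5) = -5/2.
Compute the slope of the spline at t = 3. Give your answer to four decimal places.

6.1667

Write m_i for S''(x_i). With h_i = 1, 1, 1 and divided differences Δ_i = -3, 12, -11, the continuity of S' gives the tridiagonal system
  1·m_0 + 4·m_1 + 1·m_2 = 6(Δ_1 - Δ_0) = 90
  1·m_1 + 4·m_2 + 1·m_3 = 6(Δ_2 - Δ_1) = -138
Clamped end conditions give two more equations: 2h_0·m_0 + h_0·m_1 = 6(Δ_0 - S'(2)) = -33 and h_2·m_2 + 2h_2·m_3 = 6(S'(5) - Δ_2) = 51.
Solving the tridiagonal system: m_0 = -121/3, m_1 = 143/3, m_2 = -181/3, m_3 = 167/3.
On [3, 4], S'(t) = b_1 + 2c_1·(t - 3) + 3d_1·(t - 3)² with b_1 = Δ_1 - h_1(2m_1 + m_2)/6 = 37/6, c_1 = m_1/2 = 143/6, d_1 = (m_2 - m_1)/(6h_1) = -18. So S'(3) = 37/6.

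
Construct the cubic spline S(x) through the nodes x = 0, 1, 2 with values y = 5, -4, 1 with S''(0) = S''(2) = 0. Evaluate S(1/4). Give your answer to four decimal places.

1.9297

Write M_i for S''(x_i). With h_i = 1, 1 and divided differences Δ_i = -9, 5, the continuity of S' gives the tridiagonal system
  1·M_0 + 4·M_1 + 1·M_2 = 6(Δ_1 - Δ_0) = 84
Natural end conditions: M_0 = M_2 = 0.
Hence M_0 = 0, M_1 = 21, M_2 = 0.
On [0, 1], S(x) = 5 - 25/2·x + 0·x² + 7/2·x³.
With x = 1/4: S(1/4) = 247/128.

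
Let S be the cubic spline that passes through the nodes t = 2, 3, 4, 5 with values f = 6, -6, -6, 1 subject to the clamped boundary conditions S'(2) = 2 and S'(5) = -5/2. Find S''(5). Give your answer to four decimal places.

-34.4000

With M_i denoting the second derivative at x_i, h_i = 1, 1, 1, and Δ_i = (y_(i+1) − y_i)/h_i = -12, 0, 7:
  1·M_0 + 4·M_1 + 1·M_2 = 6(Δ_1 - Δ_0) = 72
  1·M_1 + 4·M_2 + 1·M_3 = 6(Δ_2 - Δ_1) = 42
Clamped end conditions give two more equations: 2h_0·M_0 + h_0·M_1 = 6(Δ_0 - S'(2)) = -84 and h_2·M_2 + 2h_2·M_3 = 6(S'(5) - Δ_2) = -57.
Solving: M_0 = -283/5, M_1 = 146/5, M_2 = 59/5, M_3 = -172/5.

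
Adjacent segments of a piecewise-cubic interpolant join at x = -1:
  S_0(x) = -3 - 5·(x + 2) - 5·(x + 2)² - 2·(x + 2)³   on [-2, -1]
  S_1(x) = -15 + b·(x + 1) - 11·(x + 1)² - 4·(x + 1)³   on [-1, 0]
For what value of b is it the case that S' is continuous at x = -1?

S_0'(x) = -5 - 10·(x + 2) - 6·(x + 2)², so S_0'(-1) = -21. On the right, S_1'(-1) = b, so b = -21.

-21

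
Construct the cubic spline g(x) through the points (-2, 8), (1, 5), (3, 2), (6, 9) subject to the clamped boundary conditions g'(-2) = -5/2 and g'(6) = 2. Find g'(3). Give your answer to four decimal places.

Let m_i = g''(x_i). Step sizes h_i = 3, 2, 3; slopes of the chords Δ_i = (y_(i+1) - y_i)/h_i = -1, -3/2, 7/3.
  3·m_0 + 10·m_1 + 2·m_2 = 6(Δ_1 - Δ_0) = -3
  2·m_1 + 10·m_2 + 3·m_3 = 6(Δ_2 - Δ_1) = 23
Clamped end conditions give two more equations: 2h_0·m_0 + h_0·m_1 = 6(Δ_0 - g'(-2)) = 9 and h_2·m_2 + 2h_2·m_3 = 6(g'(6) - Δ_2) = -2.
Solving: m_0 = 211/91, m_1 = -149/91, m_2 = 292/91, m_3 = -529/273.
On [3, 6], g'(x) = b_2 + 2c_2·(x - 3) + 3d_2·(x - 3)² with b_2 = Δ_2 - h_2(2m_2 + m_3)/6 = 17/182, c_2 = m_2/2 = 146/91, d_2 = (m_3 - m_2)/(6h_2) = -1405/4914. So g'(3) = 17/182.

0.0934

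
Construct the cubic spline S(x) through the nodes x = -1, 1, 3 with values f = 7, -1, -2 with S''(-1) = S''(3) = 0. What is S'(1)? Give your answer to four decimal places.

-2.2500

Write σ_i for S''(x_i). With h_i = 2, 2 and divided differences Δ_i = -4, -1/2, the continuity of S' gives the tridiagonal system
  2·σ_0 + 8·σ_1 + 2·σ_2 = 6(Δ_1 - Δ_0) = 21
Natural end conditions: σ_0 = σ_2 = 0.
Hence σ_0 = 0, σ_1 = 21/8, σ_2 = 0.
On [1, 3], S'(x) = b_1 + 2c_1·(x - 1) + 3d_1·(x - 1)² with b_1 = Δ_1 - h_1(2σ_1 + σ_2)/6 = -9/4, c_1 = σ_1/2 = 21/16, d_1 = (σ_2 - σ_1)/(6h_1) = -7/32. So S'(1) = -9/4.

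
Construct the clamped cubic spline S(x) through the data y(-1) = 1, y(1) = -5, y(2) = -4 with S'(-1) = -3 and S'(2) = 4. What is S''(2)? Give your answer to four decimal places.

7.3333

Put M_i = S'' at the i-th knot. Here h = (2, 1) and Δ = (-3, 1), so the interior equations h_(i-1)·M_(i-1) + 2(h_(i-1)+h_i)·M_i + h_i·M_(i+1) = 6(Δ_i − Δ_(i-1)) read
  2·M_0 + 6·M_1 + 1·M_2 = 6(Δ_1 - Δ_0) = 24
Clamped end conditions give two more equations: 2h_0·M_0 + h_0·M_1 = 6(Δ_0 - S'(-1)) = 0 and h_1·M_1 + 2h_1·M_2 = 6(S'(2) - Δ_1) = 18.
Hence M_0 = -5/3, M_1 = 10/3, M_2 = 22/3.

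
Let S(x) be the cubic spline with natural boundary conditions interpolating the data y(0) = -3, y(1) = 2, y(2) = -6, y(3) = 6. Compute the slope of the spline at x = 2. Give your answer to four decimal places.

-0.4000

Let M_i = S''(x_i). Step sizes h_i = 1, 1, 1; slopes of the chords Δ_i = (y_(i+1) - y_i)/h_i = 5, -8, 12.
  1·M_0 + 4·M_1 + 1·M_2 = 6(Δ_1 - Δ_0) = -78
  1·M_1 + 4·M_2 + 1·M_3 = 6(Δ_2 - Δ_1) = 120
Natural end conditions: M_0 = M_3 = 0.
Forward elimination and back-substitution give M_0 = 0, M_1 = -144/5, M_2 = 186/5, M_3 = 0.
On [2, 3], S'(x) = b_2 + 2c_2·(x - 2) + 3d_2·(x - 2)² with b_2 = Δ_2 - h_2(2M_2 + M_3)/6 = -2/5, c_2 = M_2/2 = 93/5, d_2 = (M_3 - M_2)/(6h_2) = -31/5. So S'(2) = -2/5.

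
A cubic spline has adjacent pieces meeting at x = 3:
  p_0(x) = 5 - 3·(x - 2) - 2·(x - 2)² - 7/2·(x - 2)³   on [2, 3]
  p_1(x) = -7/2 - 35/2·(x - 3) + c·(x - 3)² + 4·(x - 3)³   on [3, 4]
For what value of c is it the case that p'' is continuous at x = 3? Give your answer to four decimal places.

-12.5000

p_0''(x) = -4 - 21·(x - 2), so p_0''(3) = -25. On the right, p_1''(3) = 2c, so c = -25/2.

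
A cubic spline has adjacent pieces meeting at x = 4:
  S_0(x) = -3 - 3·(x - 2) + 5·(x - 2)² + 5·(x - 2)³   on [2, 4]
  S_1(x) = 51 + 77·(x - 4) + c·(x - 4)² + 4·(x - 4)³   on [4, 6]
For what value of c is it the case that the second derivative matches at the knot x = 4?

35

S_0''(x) = 10 + 30·(x - 2), so S_0''(4) = 70. On the right, S_1''(4) = 2c, so c = 35.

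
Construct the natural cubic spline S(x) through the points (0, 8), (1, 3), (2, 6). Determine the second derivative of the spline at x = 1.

With M_i denoting the second derivative at x_i, h_i = 1, 1, and Δ_i = (y_(i+1) − y_i)/h_i = -5, 3:
  1·M_0 + 4·M_1 + 1·M_2 = 6(Δ_1 - Δ_0) = 48
Natural end conditions: M_0 = M_2 = 0.
Solving the tridiagonal system: M_0 = 0, M_1 = 12, M_2 = 0.

12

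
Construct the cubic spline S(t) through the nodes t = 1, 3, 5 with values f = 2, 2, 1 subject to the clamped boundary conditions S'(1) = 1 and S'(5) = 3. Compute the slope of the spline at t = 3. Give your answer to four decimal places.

Put σ_i = S'' at the i-th knot. Here h = (2, 2) and Δ = (0, -1/2), so the interior equations h_(i-1)·σ_(i-1) + 2(h_(i-1)+h_i)·σ_i + h_i·σ_(i+1) = 6(Δ_i − Δ_(i-1)) read
  2·σ_0 + 8·σ_1 + 2·σ_2 = 6(Δ_1 - Δ_0) = -3
Clamped end conditions give two more equations: 2h_0·σ_0 + h_0·σ_1 = 6(Δ_0 - S'(1)) = -6 and h_1·σ_1 + 2h_1·σ_2 = 6(S'(5) - Δ_1) = 21.
Solving: σ_0 = -5/8, σ_1 = -7/4, σ_2 = 49/8.
On [3, 5], S'(t) = b_1 + 2c_1·(t - 3) + 3d_1·(t - 3)² with b_1 = Δ_1 - h_1(2σ_1 + σ_2)/6 = -11/8, c_1 = σ_1/2 = -7/8, d_1 = (σ_2 - σ_1)/(6h_1) = 21/32. So S'(3) = -11/8.

-1.3750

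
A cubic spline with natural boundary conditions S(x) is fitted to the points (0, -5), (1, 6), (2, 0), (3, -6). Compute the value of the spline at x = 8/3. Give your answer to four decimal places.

Let M_i = S''(x_i). Step sizes h_i = 1, 1, 1; slopes of the chords Δ_i = (y_(i+1) - y_i)/h_i = 11, -6, -6.
  1·M_0 + 4·M_1 + 1·M_2 = 6(Δ_1 - Δ_0) = -102
  1·M_1 + 4·M_2 + 1·M_3 = 6(Δ_2 - Δ_1) = 0
Natural end conditions: M_0 = M_3 = 0.
Hence M_0 = 0, M_1 = -136/5, M_2 = 34/5, M_3 = 0.
On [2, 3], S(x) = 0 - 124/15·(x - 2) + 17/5·(x - 2)² - 17/15·(x - 2)³.
With (x - 2) = 2/3: S(8/3) = -1756/405.

-4.3358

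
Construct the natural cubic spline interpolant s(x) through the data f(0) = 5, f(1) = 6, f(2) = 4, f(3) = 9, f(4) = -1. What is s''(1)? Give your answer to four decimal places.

Write M_i for s''(x_i). With h_i = 1, 1, 1, 1 and divided differences Δ_i = 1, -2, 5, -10, the continuity of s' gives the tridiagonal system
  1·M_0 + 4·M_1 + 1·M_2 = 6(Δ_1 - Δ_0) = -18
  1·M_1 + 4·M_2 + 1·M_3 = 6(Δ_2 - Δ_1) = 42
  1·M_2 + 4·M_3 + 1·M_4 = 6(Δ_3 - Δ_2) = -90
Natural end conditions: M_0 = M_4 = 0.
Solving: M_0 = 0, M_1 = -66/7, M_2 = 138/7, M_3 = -192/7, M_4 = 0.

-9.4286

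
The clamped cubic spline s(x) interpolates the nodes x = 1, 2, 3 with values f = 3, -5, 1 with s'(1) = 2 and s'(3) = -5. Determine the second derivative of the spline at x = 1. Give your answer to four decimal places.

-54.5000

Write m_i for s''(x_i). With h_i = 1, 1 and divided differences Δ_i = -8, 6, the continuity of s' gives the tridiagonal system
  1·m_0 + 4·m_1 + 1·m_2 = 6(Δ_1 - Δ_0) = 84
Clamped end conditions give two more equations: 2h_0·m_0 + h_0·m_1 = 6(Δ_0 - s'(1)) = -60 and h_1·m_1 + 2h_1·m_2 = 6(s'(3) - Δ_1) = -66.
Forward elimination and back-substitution give m_0 = -109/2, m_1 = 49, m_2 = -115/2.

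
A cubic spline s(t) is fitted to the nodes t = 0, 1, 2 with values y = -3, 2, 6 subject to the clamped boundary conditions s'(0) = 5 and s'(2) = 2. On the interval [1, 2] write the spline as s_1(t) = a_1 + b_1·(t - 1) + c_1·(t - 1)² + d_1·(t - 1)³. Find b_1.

Write M_i for s''(x_i). With h_i = 1, 1 and divided differences Δ_i = 5, 4, the continuity of s' gives the tridiagonal system
  1·M_0 + 4·M_1 + 1·M_2 = 6(Δ_1 - Δ_0) = -6
Clamped end conditions give two more equations: 2h_0·M_0 + h_0·M_1 = 6(Δ_0 - s'(0)) = 0 and h_1·M_1 + 2h_1·M_2 = 6(s'(2) - Δ_1) = -12.
Solving the tridiagonal system: M_0 = 0, M_1 = 0, M_2 = -6.
On [1, 2], with s_1(t) = a_1 + b_1·(t - 1) + c_1·(t - 1)² + d_1·(t - 1)³: c_1 = M_1/2 = 0, d_1 = (M_2 - M_1)/(6h_1) = -1, b_1 = Δ_1 - h_1(2M_1 + M_2)/6 = 5.

5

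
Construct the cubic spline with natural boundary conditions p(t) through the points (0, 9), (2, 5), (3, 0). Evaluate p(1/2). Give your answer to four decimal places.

8.4688

With m_i denoting the second derivative at x_i, h_i = 2, 1, and Δ_i = (y_(i+1) − y_i)/h_i = -2, -5:
  2·m_0 + 6·m_1 + 1·m_2 = 6(Δ_1 - Δ_0) = -18
Natural end conditions: m_0 = m_2 = 0.
Forward elimination and back-substitution give m_0 = 0, m_1 = -3, m_2 = 0.
On [0, 2], p(t) = 9 - 1·t + 0·t² - 1/4·t³.
With t = 1/2: p(1/2) = 271/32.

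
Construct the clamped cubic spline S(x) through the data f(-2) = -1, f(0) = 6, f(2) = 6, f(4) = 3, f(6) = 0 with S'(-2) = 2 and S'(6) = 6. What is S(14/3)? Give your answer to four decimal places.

0.2831

Write m_i for S''(x_i). With h_i = 2, 2, 2, 2 and divided differences Δ_i = 7/2, 0, -3/2, -3/2, the continuity of S' gives the tridiagonal system
  2·m_0 + 8·m_1 + 2·m_2 = 6(Δ_1 - Δ_0) = -21
  2·m_1 + 8·m_2 + 2·m_3 = 6(Δ_2 - Δ_1) = -9
  2·m_2 + 8·m_3 + 2·m_4 = 6(Δ_3 - Δ_2) = 0
Clamped end conditions give two more equations: 2h_0·m_0 + h_0·m_1 = 6(Δ_0 - S'(-2)) = 9 and h_3·m_3 + 2h_3·m_4 = 6(S'(6) - Δ_3) = 45.
Solving the tridiagonal system: m_0 = 467/112, m_1 = -215/56, m_2 = 11/16, m_3 = -191/56, m_4 = 1451/112.
On [4, 6], S(x) = 3 - 397/112·(x - 4) - 191/112·(x - 4)² + 611/448·(x - 4)³.
With (x - 4) = 2/3: S(14/3) = 107/378.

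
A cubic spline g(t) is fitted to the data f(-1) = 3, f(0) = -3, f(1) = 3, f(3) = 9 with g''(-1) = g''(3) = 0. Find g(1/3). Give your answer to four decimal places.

Put m_i = g'' at the i-th knot. Here h = (1, 1, 2) and Δ = (-6, 6, 3), so the interior equations h_(i-1)·m_(i-1) + 2(h_(i-1)+h_i)·m_i + h_i·m_(i+1) = 6(Δ_i − Δ_(i-1)) read
  1·m_0 + 4·m_1 + 1·m_2 = 6(Δ_1 - Δ_0) = 72
  1·m_1 + 6·m_2 + 2·m_3 = 6(Δ_2 - Δ_1) = -18
Natural end conditions: m_0 = m_3 = 0.
Solving: m_0 = 0, m_1 = 450/23, m_2 = -144/23, m_3 = 0.
On [0, 1], g(t) = -3 + 12/23·t + 225/23·t² - 99/23·t³.
With t = 1/3: g(1/3) = -131/69.

-1.8986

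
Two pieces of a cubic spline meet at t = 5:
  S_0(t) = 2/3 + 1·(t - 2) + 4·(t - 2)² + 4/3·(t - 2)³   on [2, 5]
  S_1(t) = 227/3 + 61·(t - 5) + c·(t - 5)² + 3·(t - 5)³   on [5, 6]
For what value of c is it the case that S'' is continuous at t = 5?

S_0''(t) = 8 + 8·(t - 2), so S_0''(5) = 32. On the right, S_1''(5) = 2c, so c = 16.

16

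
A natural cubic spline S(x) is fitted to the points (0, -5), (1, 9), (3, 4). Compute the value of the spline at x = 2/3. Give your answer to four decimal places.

5.3519

Let m_i = S''(x_i). Step sizes h_i = 1, 2; slopes of the chords Δ_i = (y_(i+1) - y_i)/h_i = 14, -5/2.
  1·m_0 + 6·m_1 + 2·m_2 = 6(Δ_1 - Δ_0) = -99
Natural end conditions: m_0 = m_2 = 0.
Forward elimination and back-substitution give m_0 = 0, m_1 = -33/2, m_2 = 0.
On [0, 1], S(x) = -5 + 67/4·x + 0·x² - 11/4·x³.
With x = 2/3: S(2/3) = 289/54.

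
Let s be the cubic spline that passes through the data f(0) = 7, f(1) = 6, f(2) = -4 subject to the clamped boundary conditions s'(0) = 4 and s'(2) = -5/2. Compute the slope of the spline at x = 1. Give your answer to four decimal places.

Write M_i for s''(x_i). With h_i = 1, 1 and divided differences Δ_i = -1, -10, the continuity of s' gives the tridiagonal system
  1·M_0 + 4·M_1 + 1·M_2 = 6(Δ_1 - Δ_0) = -54
Clamped end conditions give two more equations: 2h_0·M_0 + h_0·M_1 = 6(Δ_0 - s'(0)) = -30 and h_1·M_1 + 2h_1·M_2 = 6(s'(2) - Δ_1) = 45.
Solving the tridiagonal system: M_0 = -19/4, M_1 = -41/2, M_2 = 131/4.
On [1, 2], s'(x) = b_1 + 2c_1·(x - 1) + 3d_1·(x - 1)² with b_1 = Δ_1 - h_1(2M_1 + M_2)/6 = -69/8, c_1 = M_1/2 = -41/4, d_1 = (M_2 - M_1)/(6h_1) = 71/8. So s'(1) = -69/8.

-8.6250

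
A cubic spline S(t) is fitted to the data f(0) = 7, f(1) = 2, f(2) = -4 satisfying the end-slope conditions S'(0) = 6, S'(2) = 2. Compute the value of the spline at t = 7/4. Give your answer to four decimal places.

With M_i denoting the second derivative at x_i, h_i = 1, 1, and Δ_i = (y_(i+1) − y_i)/h_i = -5, -6:
  1·M_0 + 4·M_1 + 1·M_2 = 6(Δ_1 - Δ_0) = -6
Clamped end conditions give two more equations: 2h_0·M_0 + h_0·M_1 = 6(Δ_0 - S'(0)) = -66 and h_1·M_1 + 2h_1·M_2 = 6(S'(2) - Δ_1) = 48.
Hence M_0 = -67/2, M_1 = 1, M_2 = 47/2.
On [1, 2], S(t) = 2 - 41/4·(t - 1) + 1/2·(t - 1)² + 15/4·(t - 1)³.
With (t - 1) = 3/4: S(7/4) = -979/256.

-3.8242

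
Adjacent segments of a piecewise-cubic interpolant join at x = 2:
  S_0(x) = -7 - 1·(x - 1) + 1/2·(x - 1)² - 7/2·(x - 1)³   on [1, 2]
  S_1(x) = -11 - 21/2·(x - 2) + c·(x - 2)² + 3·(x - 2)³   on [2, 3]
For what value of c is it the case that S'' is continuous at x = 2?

-10

S_0''(x) = 1 - 21·(x - 1), so S_0''(2) = -20. On the right, S_1''(2) = 2c, so c = -10.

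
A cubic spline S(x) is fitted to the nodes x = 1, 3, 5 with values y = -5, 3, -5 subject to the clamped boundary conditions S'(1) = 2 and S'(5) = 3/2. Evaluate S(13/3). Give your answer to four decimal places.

Let M_i = S''(x_i). Step sizes h_i = 2, 2; slopes of the chords Δ_i = (y_(i+1) - y_i)/h_i = 4, -4.
  2·M_0 + 8·M_1 + 2·M_2 = 6(Δ_1 - Δ_0) = -48
Clamped end conditions give two more equations: 2h_0·M_0 + h_0·M_1 = 6(Δ_0 - S'(1)) = 12 and h_1·M_1 + 2h_1·M_2 = 6(S'(5) - Δ_1) = 33.
Hence M_0 = 71/8, M_1 = -47/4, M_2 = 113/8.
On [3, 5], S(x) = 3 - 7/8·(x - 3) - 47/8·(x - 3)² + 69/32·(x - 3)³.
With (x - 3) = 4/3: S(13/3) = -7/2.

-3.5000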